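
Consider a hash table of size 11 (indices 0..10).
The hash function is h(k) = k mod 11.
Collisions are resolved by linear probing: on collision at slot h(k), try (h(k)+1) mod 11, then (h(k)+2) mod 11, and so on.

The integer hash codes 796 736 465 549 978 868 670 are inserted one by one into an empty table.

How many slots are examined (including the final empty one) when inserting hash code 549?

796 hashes to 4; slot 4 is free → place at 4.
736 hashes to 10; slot 10 is free → place at 10.
465 hashes to 3; slot 3 is free → place at 3.
549 hashes to 10; 10 taken → place at 0.
978 hashes to 10; 10,0 taken → place at 1.
868 hashes to 10; 10,0,1 taken → place at 2.
670 hashes to 10; 10,0,1,2,3,4 taken → place at 5.
Table: [549, 978, 868, 465, 796, 670, _, _, _, _, 736]

2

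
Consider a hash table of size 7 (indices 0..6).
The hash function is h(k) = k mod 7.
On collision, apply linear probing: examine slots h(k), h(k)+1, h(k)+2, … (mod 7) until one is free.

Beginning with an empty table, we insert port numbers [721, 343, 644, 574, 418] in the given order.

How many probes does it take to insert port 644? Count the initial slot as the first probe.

3

721: h=0 → slot 0
343: h=0, probe 0,1 → slot 1
644: h=0, probe 0,1,2 → slot 2
574: h=0, probe 0,1,2,3 → slot 3
418: h=5 → slot 5
Table: [721, 343, 644, 574, ∅, 418, ∅]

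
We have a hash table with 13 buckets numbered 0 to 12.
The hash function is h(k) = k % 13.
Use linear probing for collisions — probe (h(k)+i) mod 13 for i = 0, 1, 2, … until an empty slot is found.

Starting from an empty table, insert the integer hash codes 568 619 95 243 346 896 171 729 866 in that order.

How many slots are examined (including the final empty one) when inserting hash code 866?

6

568 hashes to 9; slot 9 is free -> place at 9.
619 hashes to 8; slot 8 is free -> place at 8.
95 hashes to 4; slot 4 is free -> place at 4.
243 hashes to 9; 9 taken -> place at 10.
346 hashes to 8; 8,9,10 taken -> place at 11.
896 hashes to 12; slot 12 is free -> place at 12.
171 hashes to 2; slot 2 is free -> place at 2.
729 hashes to 1; slot 1 is free -> place at 1.
866 hashes to 8; 8,9,10,11,12 taken -> place at 0.
Table: [866, 729, 171, ., 95, ., ., ., 619, 568, 243, 346, 896]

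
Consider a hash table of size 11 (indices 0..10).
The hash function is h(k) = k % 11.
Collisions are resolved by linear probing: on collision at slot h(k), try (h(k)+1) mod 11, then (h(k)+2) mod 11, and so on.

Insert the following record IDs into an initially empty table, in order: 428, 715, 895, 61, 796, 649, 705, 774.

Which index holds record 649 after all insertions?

1

428 hashes to 10; slot 10 is free -> place at 10.
715 hashes to 0; slot 0 is free -> place at 0.
895 hashes to 4; slot 4 is free -> place at 4.
61 hashes to 6; slot 6 is free -> place at 6.
796 hashes to 4; 4 taken -> place at 5.
649 hashes to 0; 0 taken -> place at 1.
705 hashes to 1; 1 taken -> place at 2.
774 hashes to 4; 4,5,6 taken -> place at 7.
Table: [715, 649, 705, -, 895, 796, 61, 774, -, -, 428]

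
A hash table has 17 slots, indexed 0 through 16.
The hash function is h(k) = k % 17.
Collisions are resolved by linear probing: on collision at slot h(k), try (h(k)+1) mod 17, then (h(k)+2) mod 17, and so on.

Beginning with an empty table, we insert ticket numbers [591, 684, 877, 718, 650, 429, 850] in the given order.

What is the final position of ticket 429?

591 hashes to 13; slot 13 is free -> place at 13.
684 hashes to 4; slot 4 is free -> place at 4.
877 hashes to 10; slot 10 is free -> place at 10.
718 hashes to 4; 4 taken -> place at 5.
650 hashes to 4; 4,5 taken -> place at 6.
429 hashes to 4; 4,5,6 taken -> place at 7.
850 hashes to 0; slot 0 is free -> place at 0.
Table: [850, —, —, —, 684, 718, 650, 429, —, —, 877, —, —, 591, —, —, —]

7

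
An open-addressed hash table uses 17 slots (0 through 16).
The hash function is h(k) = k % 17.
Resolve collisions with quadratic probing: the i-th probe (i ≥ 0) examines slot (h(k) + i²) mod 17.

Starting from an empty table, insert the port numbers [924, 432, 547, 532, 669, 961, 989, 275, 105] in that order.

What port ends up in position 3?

547

924: h=6 => slot 6
432: h=7 => slot 7
547: h=3 => slot 3
532: h=5 => slot 5
669: h=6, probe 6,7,10 => slot 10
961: h=9 => slot 9
989: h=3, probe 3,4 => slot 4
275: h=3, probe 3,4,7,12 => slot 12
105: h=3, probe 3,4,7,12,2 => slot 2
Table: [., ., 105, 547, 989, 532, 924, 432, ., 961, 669, ., 275, ., ., ., .]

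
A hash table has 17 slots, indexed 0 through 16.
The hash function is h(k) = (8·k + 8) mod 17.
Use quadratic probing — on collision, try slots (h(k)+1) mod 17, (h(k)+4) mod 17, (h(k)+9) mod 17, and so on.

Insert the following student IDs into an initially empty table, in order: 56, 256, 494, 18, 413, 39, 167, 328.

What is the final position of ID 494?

56: h=14 → slot 14
256: h=16 → slot 16
494: h=16, probe 16,0 → slot 0
18: h=16, probe 16,0,3 → slot 3
413: h=14, probe 14,15 → slot 15
39: h=14, probe 14,15,1 → slot 1
167: h=1, probe 1,2 → slot 2
328: h=14, probe 14,15,1,6 → slot 6
Table: [494, 39, 167, 18, _, _, 328, _, _, _, _, _, _, _, 56, 413, 256]

0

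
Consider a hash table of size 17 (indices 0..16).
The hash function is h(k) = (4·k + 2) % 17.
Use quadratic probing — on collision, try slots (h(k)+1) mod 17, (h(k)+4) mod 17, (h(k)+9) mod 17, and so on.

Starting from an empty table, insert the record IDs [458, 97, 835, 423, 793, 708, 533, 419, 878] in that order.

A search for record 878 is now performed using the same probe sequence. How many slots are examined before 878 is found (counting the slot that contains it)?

6

458: h=15 => slot 15
97: h=16 => slot 16
835: h=10 => slot 10
423: h=11 => slot 11
793: h=12 => slot 12
708: h=12, probe 12,13 => slot 13
533: h=9 => slot 9
419: h=12, probe 12,13,16,4 => slot 4
878: h=12, probe 12,13,16,4,11,3 => slot 3
Table: [-, -, -, 878, 419, -, -, -, -, 533, 835, 423, 793, 708, -, 458, 97]
Lookup 878: h=12, probe 12,13,16,4,11,3 → found at 3.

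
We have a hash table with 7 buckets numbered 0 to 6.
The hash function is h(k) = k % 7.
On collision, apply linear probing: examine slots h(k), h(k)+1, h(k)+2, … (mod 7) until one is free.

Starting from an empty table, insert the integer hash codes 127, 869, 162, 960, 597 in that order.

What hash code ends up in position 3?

162

Insert 127: h=1, slot 1 empty -> index 1.
Insert 869: h=1, slot 1 occupied -> index 2.
Insert 162: h=1, slots 1,2 occupied -> index 3.
Insert 960: h=1, slots 1,2,3 occupied -> index 4.
Insert 597: h=2, slots 2,3,4 occupied -> index 5.
Table: [_, 127, 869, 162, 960, 597, _]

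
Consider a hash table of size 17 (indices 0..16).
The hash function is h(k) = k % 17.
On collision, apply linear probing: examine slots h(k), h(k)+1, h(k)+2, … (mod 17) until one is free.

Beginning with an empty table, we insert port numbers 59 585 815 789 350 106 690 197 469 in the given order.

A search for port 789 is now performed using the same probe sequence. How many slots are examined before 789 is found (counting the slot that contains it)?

3

59 hashes to 8; slot 8 is free -> place at 8.
585 hashes to 7; slot 7 is free -> place at 7.
815 hashes to 16; slot 16 is free -> place at 16.
789 hashes to 7; 7,8 taken -> place at 9.
350 hashes to 10; slot 10 is free -> place at 10.
106 hashes to 4; slot 4 is free -> place at 4.
690 hashes to 10; 10 taken -> place at 11.
197 hashes to 10; 10,11 taken -> place at 12.
469 hashes to 10; 10,11,12 taken -> place at 13.
Table: [_, _, _, _, 106, _, _, 585, 59, 789, 350, 690, 197, 469, _, _, 815]
Lookup 789: h=7, probe 7,8,9 → found at 9.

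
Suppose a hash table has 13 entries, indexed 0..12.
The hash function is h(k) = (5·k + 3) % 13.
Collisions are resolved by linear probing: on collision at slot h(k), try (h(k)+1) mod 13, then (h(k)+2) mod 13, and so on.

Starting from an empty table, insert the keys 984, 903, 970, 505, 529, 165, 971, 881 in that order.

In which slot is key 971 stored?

12

Insert 984: h=9, slot 9 empty => index 9.
Insert 903: h=7, slot 7 empty => index 7.
Insert 970: h=4, slot 4 empty => index 4.
Insert 505: h=6, slot 6 empty => index 6.
Insert 529: h=9, slot 9 occupied => index 10.
Insert 165: h=9, slots 9,10 occupied => index 11.
Insert 971: h=9, slots 9,10,11 occupied => index 12.
Insert 881: h=1, slot 1 empty => index 1.
Table: [-, 881, -, -, 970, -, 505, 903, -, 984, 529, 165, 971]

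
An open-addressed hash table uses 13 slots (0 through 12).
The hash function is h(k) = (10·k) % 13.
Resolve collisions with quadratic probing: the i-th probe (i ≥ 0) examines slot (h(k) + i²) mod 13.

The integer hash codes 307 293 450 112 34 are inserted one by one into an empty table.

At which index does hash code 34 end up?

11

307 hashes to 2; slot 2 is free -> place at 2.
293 hashes to 5; slot 5 is free -> place at 5.
450 hashes to 2; 2 taken -> place at 3.
112 hashes to 2; 2,3 taken -> place at 6.
34 hashes to 2; 2,3,6 taken -> place at 11.
Table: [∅, ∅, 307, 450, ∅, 293, 112, ∅, ∅, ∅, ∅, 34, ∅]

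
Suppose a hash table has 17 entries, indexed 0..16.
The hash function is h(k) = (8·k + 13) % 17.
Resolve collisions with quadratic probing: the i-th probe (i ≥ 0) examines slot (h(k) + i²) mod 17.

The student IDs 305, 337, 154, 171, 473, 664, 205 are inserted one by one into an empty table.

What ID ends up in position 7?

473

305 hashes to 5; slot 5 is free → place at 5.
337 hashes to 6; slot 6 is free → place at 6.
154 hashes to 4; slot 4 is free → place at 4.
171 hashes to 4; 4,5 taken → place at 8.
473 hashes to 6; 6 taken → place at 7.
664 hashes to 4; 4,5,8 taken → place at 13.
205 hashes to 4; 4,5,8,13 taken → place at 3.
Table: [-, -, -, 205, 154, 305, 337, 473, 171, -, -, -, -, 664, -, -, -]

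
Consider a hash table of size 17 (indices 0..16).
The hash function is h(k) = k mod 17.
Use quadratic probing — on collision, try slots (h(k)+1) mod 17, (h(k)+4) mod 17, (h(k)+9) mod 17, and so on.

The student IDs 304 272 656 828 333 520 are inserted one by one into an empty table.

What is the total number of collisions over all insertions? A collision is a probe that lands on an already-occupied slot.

304: h=15 → slot 15
272: h=0 → slot 0
656: h=10 → slot 10
828: h=12 → slot 12
333: h=10, probe 10,11 → slot 11
520: h=10, probe 10,11,14 → slot 14
Table: [272, ∅, ∅, ∅, ∅, ∅, ∅, ∅, ∅, ∅, 656, 333, 828, ∅, 520, 304, ∅]

3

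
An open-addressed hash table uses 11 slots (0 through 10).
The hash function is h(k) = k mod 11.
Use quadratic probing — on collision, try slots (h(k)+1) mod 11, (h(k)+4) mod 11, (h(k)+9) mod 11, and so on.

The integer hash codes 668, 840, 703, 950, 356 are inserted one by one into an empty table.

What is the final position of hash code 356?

668 hashes to 8; slot 8 is free => place at 8.
840 hashes to 4; slot 4 is free => place at 4.
703 hashes to 10; slot 10 is free => place at 10.
950 hashes to 4; 4 taken => place at 5.
356 hashes to 4; 4,5,8 taken => place at 2.
Table: [—, —, 356, —, 840, 950, —, —, 668, —, 703]

2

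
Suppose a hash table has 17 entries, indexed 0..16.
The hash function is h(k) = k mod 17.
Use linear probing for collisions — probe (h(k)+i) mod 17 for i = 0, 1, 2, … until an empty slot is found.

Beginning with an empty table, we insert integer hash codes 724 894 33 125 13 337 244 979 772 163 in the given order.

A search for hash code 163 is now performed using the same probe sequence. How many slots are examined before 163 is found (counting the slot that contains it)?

6

724 hashes to 10; slot 10 is free -> place at 10.
894 hashes to 10; 10 taken -> place at 11.
33 hashes to 16; slot 16 is free -> place at 16.
125 hashes to 6; slot 6 is free -> place at 6.
13 hashes to 13; slot 13 is free -> place at 13.
337 hashes to 14; slot 14 is free -> place at 14.
244 hashes to 6; 6 taken -> place at 7.
979 hashes to 10; 10,11 taken -> place at 12.
772 hashes to 7; 7 taken -> place at 8.
163 hashes to 10; 10,11,12,13,14 taken -> place at 15.
Table: [-, -, -, -, -, -, 125, 244, 772, -, 724, 894, 979, 13, 337, 163, 33]
Lookup 163: h=10, probe 10,11,12,13,14,15 → found at 15.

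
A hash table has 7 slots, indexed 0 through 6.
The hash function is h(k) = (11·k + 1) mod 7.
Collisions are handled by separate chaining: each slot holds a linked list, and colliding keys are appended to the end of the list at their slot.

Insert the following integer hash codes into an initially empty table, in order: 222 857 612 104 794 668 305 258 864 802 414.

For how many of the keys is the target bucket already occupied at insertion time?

222 -> bucket 0
857 -> bucket 6
612 -> bucket 6 (collision)
104 -> bucket 4
794 -> bucket 6 (collision)
668 -> bucket 6 (collision)
305 -> bucket 3
258 -> bucket 4 (collision)
864 -> bucket 6 (collision)
802 -> bucket 3 (collision)
414 -> bucket 5
Final buckets:
0: 222
1: —
2: —
3: 305 -> 802
4: 104 -> 258
5: 414
6: 857 -> 612 -> 794 -> 668 -> 864

6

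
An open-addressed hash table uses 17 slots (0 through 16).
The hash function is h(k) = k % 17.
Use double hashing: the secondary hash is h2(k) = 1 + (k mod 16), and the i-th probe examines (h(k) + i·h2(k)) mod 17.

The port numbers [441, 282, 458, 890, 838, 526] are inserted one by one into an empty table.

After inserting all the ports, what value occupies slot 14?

441: h=16 → slot 16
282: h=10 → slot 10
458: h=16, h2=11, probe 16,10,4 → slot 4
890: h=6 → slot 6
838: h=5 → slot 5
526: h=16, h2=15, probe 16,14 → slot 14
Table: [-, -, -, -, 458, 838, 890, -, -, -, 282, -, -, -, 526, -, 441]

526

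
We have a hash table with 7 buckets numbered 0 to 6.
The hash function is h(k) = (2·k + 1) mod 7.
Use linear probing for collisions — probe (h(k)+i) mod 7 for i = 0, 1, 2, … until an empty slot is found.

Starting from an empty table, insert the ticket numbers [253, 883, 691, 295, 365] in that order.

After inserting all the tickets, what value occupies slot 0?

253: h=3 -> slot 3
883: h=3, probe 3,4 -> slot 4
691: h=4, probe 4,5 -> slot 5
295: h=3, probe 3,4,5,6 -> slot 6
365: h=3, probe 3,4,5,6,0 -> slot 0
Table: [365, _, _, 253, 883, 691, 295]

365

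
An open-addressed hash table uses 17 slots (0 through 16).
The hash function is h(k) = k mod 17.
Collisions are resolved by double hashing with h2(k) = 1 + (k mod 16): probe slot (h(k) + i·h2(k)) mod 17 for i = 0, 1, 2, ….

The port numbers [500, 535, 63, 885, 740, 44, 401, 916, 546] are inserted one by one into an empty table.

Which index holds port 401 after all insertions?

Insert 500: h=7, slot 7 empty → index 7.
Insert 535: h=8, slot 8 empty → index 8.
Insert 63: h=12, slot 12 empty → index 12.
Insert 885: h=1, slot 1 empty → index 1.
Insert 740: h=9, slot 9 empty → index 9.
Insert 44: h=10, slot 10 empty → index 10.
Insert 401: h=10, h2=2, slots 10,12 occupied → index 14.
Insert 916: h=15, slot 15 empty → index 15.
Insert 546: h=2, slot 2 empty → index 2.
Table: [., 885, 546, ., ., ., ., 500, 535, 740, 44, ., 63, ., 401, 916, .]

14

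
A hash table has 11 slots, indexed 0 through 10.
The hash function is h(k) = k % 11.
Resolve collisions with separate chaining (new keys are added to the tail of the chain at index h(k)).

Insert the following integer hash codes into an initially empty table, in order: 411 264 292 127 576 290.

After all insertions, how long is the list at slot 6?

2

411 -> bucket 4
264 -> bucket 0
292 -> bucket 6
127 -> bucket 6 (collision)
576 -> bucket 4 (collision)
290 -> bucket 4 (collision)
Final buckets:
0: 264
1: —
2: —
3: —
4: 411 -> 576 -> 290
5: —
6: 292 -> 127
7: —
8: —
9: —
10: —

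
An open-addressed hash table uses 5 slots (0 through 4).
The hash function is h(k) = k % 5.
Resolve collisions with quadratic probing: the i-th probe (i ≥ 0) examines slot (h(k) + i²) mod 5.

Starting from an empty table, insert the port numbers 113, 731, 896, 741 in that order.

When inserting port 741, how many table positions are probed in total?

Insert 113: h=3, slot 3 empty → index 3.
Insert 731: h=1, slot 1 empty → index 1.
Insert 896: h=1, slot 1 occupied → index 2.
Insert 741: h=1, slots 1,2 occupied → index 0.
Table: [741, 731, 896, 113, -]

3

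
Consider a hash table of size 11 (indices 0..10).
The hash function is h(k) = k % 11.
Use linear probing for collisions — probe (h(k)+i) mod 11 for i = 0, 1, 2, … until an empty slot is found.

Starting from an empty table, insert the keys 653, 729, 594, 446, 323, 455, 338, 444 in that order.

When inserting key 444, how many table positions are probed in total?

6

653 hashes to 4; slot 4 is free -> place at 4.
729 hashes to 3; slot 3 is free -> place at 3.
594 hashes to 0; slot 0 is free -> place at 0.
446 hashes to 6; slot 6 is free -> place at 6.
323 hashes to 4; 4 taken -> place at 5.
455 hashes to 4; 4,5,6 taken -> place at 7.
338 hashes to 8; slot 8 is free -> place at 8.
444 hashes to 4; 4,5,6,7,8 taken -> place at 9.
Table: [594, _, _, 729, 653, 323, 446, 455, 338, 444, _]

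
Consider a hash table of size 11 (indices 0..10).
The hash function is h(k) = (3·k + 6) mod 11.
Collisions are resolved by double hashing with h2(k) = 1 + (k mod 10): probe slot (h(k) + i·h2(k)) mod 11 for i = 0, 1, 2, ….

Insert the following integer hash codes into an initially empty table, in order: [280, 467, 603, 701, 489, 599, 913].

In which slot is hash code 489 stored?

9

280 hashes to 10; slot 10 is free => place at 10.
467 hashes to 10, h2=8; 10 taken => place at 7.
603 hashes to 0; slot 0 is free => place at 0.
701 hashes to 8; slot 8 is free => place at 8.
489 hashes to 10, h2=10; 10 taken => place at 9.
599 hashes to 10, h2=10; 10,9,8,7 taken => place at 6.
913 hashes to 6, h2=4; 6,10 taken => place at 3.
Table: [603, —, —, 913, —, —, 599, 467, 701, 489, 280]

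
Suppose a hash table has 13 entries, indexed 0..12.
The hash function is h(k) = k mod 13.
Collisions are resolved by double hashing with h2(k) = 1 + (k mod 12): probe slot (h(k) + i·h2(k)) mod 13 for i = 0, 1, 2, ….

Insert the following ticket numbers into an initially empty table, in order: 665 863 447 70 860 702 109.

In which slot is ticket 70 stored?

665: h=2 => slot 2
863: h=5 => slot 5
447: h=5, h2=4, probe 5,9 => slot 9
70: h=5, h2=11, probe 5,3 => slot 3
860: h=2, h2=9, probe 2,11 => slot 11
702: h=0 => slot 0
109: h=5, h2=2, probe 5,7 => slot 7
Table: [702, _, 665, 70, _, 863, _, 109, _, 447, _, 860, _]

3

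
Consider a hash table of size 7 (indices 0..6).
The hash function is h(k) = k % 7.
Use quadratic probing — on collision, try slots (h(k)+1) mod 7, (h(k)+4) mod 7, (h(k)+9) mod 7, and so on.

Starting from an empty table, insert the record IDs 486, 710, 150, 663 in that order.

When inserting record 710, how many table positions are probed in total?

Insert 486: h=3, slot 3 empty → index 3.
Insert 710: h=3, slot 3 occupied → index 4.
Insert 150: h=3, slots 3,4 occupied → index 0.
Insert 663: h=5, slot 5 empty → index 5.
Table: [150, -, -, 486, 710, 663, -]

2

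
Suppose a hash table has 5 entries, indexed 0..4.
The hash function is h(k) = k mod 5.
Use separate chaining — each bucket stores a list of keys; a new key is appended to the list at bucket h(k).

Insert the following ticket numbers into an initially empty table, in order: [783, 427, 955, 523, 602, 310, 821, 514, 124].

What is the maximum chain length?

783 → bucket 3
427 → bucket 2
955 → bucket 0
523 → bucket 3 (collision)
602 → bucket 2 (collision)
310 → bucket 0 (collision)
821 → bucket 1
514 → bucket 4
124 → bucket 4 (collision)
Final buckets:
0: 955 -> 310
1: 821
2: 427 -> 602
3: 783 -> 523
4: 514 -> 124

2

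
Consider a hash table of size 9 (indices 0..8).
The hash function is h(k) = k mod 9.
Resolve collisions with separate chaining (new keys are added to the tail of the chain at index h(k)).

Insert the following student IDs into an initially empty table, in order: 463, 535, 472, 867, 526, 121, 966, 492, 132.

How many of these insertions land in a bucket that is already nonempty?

6

Insert 463: h=4, bucket 4 empty → new chain.
Insert 535: h=4, bucket 4 nonempty → append to chain.
Insert 472: h=4, bucket 4 nonempty → append to chain.
Insert 867: h=3, bucket 3 empty → new chain.
Insert 526: h=4, bucket 4 nonempty → append to chain.
Insert 121: h=4, bucket 4 nonempty → append to chain.
Insert 966: h=3, bucket 3 nonempty → append to chain.
Insert 492: h=6, bucket 6 empty → new chain.
Insert 132: h=6, bucket 6 nonempty → append to chain.
Final buckets:
0: _
1: _
2: _
3: 867 -> 966
4: 463 -> 535 -> 472 -> 526 -> 121
5: _
6: 492 -> 132
7: _
8: _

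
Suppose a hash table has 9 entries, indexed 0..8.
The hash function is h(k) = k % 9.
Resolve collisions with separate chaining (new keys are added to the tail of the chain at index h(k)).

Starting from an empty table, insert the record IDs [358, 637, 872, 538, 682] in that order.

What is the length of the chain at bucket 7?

4

358 → bucket 7
637 → bucket 7 (collision)
872 → bucket 8
538 → bucket 7 (collision)
682 → bucket 7 (collision)
Final buckets:
0: ∅
1: ∅
2: ∅
3: ∅
4: ∅
5: ∅
6: ∅
7: 358 -> 637 -> 538 -> 682
8: 872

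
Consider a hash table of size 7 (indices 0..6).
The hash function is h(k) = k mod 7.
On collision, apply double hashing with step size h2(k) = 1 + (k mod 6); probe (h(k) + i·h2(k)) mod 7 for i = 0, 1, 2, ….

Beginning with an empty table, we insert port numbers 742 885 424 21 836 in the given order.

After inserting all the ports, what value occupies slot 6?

742: h=0 -> slot 0
885: h=3 -> slot 3
424: h=4 -> slot 4
21: h=0, h2=4, probe 0,4,1 -> slot 1
836: h=3, h2=3, probe 3,6 -> slot 6
Table: [742, 21, ∅, 885, 424, ∅, 836]

836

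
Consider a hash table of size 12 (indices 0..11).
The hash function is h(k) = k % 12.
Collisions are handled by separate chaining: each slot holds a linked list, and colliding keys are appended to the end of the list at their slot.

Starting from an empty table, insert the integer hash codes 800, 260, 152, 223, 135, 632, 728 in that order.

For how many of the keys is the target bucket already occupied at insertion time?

4

Insert 800: h=8, bucket 8 empty -> new chain.
Insert 260: h=8, bucket 8 nonempty -> append to chain.
Insert 152: h=8, bucket 8 nonempty -> append to chain.
Insert 223: h=7, bucket 7 empty -> new chain.
Insert 135: h=3, bucket 3 empty -> new chain.
Insert 632: h=8, bucket 8 nonempty -> append to chain.
Insert 728: h=8, bucket 8 nonempty -> append to chain.
Final buckets:
0: ∅
1: ∅
2: ∅
3: 135
4: ∅
5: ∅
6: ∅
7: 223
8: 800 -> 260 -> 152 -> 632 -> 728
9: ∅
10: ∅
11: ∅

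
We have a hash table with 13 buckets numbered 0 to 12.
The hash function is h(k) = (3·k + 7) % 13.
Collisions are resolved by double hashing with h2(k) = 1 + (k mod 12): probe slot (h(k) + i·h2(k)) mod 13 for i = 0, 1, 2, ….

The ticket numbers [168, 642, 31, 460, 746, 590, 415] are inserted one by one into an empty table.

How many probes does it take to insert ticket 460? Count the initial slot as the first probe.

168 hashes to 4; slot 4 is free => place at 4.
642 hashes to 9; slot 9 is free => place at 9.
31 hashes to 9, h2=8; 9,4 taken => place at 12.
460 hashes to 9, h2=5; 9 taken => place at 1.
746 hashes to 9, h2=3; 9,12 taken => place at 2.
590 hashes to 9, h2=3; 9,12,2 taken => place at 5.
415 hashes to 4, h2=8; 4,12 taken => place at 7.
Table: [., 460, 746, ., 168, 590, ., 415, ., 642, ., ., 31]

2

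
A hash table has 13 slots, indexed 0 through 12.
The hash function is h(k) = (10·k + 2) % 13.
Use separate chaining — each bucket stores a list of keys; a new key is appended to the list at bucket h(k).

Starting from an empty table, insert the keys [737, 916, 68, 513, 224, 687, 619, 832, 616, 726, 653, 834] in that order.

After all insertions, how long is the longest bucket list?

3

Insert 737: h=1, bucket 1 empty → new chain.
Insert 916: h=10, bucket 10 empty → new chain.
Insert 68: h=6, bucket 6 empty → new chain.
Insert 513: h=10, bucket 10 nonempty → append to chain.
Insert 224: h=6, bucket 6 nonempty → append to chain.
Insert 687: h=8, bucket 8 empty → new chain.
Insert 619: h=4, bucket 4 empty → new chain.
Insert 832: h=2, bucket 2 empty → new chain.
Insert 616: h=0, bucket 0 empty → new chain.
Insert 726: h=8, bucket 8 nonempty → append to chain.
Insert 653: h=6, bucket 6 nonempty → append to chain.
Insert 834: h=9, bucket 9 empty → new chain.
Final buckets:
0: 616
1: 737
2: 832
3: _
4: 619
5: _
6: 68 -> 224 -> 653
7: _
8: 687 -> 726
9: 834
10: 916 -> 513
11: _
12: _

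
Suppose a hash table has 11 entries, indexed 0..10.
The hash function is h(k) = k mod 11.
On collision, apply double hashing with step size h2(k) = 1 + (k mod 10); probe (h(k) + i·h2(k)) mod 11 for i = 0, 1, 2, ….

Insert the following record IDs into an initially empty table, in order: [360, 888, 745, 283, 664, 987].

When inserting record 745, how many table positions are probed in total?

360 hashes to 8; slot 8 is free => place at 8.
888 hashes to 8, h2=9; 8 taken => place at 6.
745 hashes to 8, h2=6; 8 taken => place at 3.
283 hashes to 8, h2=4; 8 taken => place at 1.
664 hashes to 4; slot 4 is free => place at 4.
987 hashes to 8, h2=8; 8 taken => place at 5.
Table: [—, 283, —, 745, 664, 987, 888, —, 360, —, —]

2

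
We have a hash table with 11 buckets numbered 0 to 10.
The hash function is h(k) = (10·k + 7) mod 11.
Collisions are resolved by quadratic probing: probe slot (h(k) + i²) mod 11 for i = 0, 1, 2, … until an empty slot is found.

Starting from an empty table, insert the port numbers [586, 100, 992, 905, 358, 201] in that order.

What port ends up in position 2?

201

Insert 586: h=4, slot 4 empty => index 4.
Insert 100: h=6, slot 6 empty => index 6.
Insert 992: h=5, slot 5 empty => index 5.
Insert 905: h=4, slots 4,5 occupied => index 8.
Insert 358: h=1, slot 1 empty => index 1.
Insert 201: h=4, slots 4,5,8 occupied => index 2.
Table: [∅, 358, 201, ∅, 586, 992, 100, ∅, 905, ∅, ∅]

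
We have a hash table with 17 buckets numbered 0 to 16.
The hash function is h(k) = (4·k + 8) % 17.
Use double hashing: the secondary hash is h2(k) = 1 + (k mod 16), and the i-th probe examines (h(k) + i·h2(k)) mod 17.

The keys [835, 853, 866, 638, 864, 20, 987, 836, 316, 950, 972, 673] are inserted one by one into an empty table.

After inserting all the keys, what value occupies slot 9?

972

835: h=16 => slot 16
853: h=3 => slot 3
866: h=4 => slot 4
638: h=10 => slot 10
864: h=13 => slot 13
20: h=3, h2=5, probe 3,8 => slot 8
987: h=12 => slot 12
836: h=3, h2=5, probe 3,8,13,1 => slot 1
316: h=14 => slot 14
950: h=0 => slot 0
972: h=3, h2=13, probe 3,16,12,8,4,0,13,9 => slot 9
673: h=14, h2=2, probe 14,16,1,3,5 => slot 5
Table: [950, 836, _, 853, 866, 673, _, _, 20, 972, 638, _, 987, 864, 316, _, 835]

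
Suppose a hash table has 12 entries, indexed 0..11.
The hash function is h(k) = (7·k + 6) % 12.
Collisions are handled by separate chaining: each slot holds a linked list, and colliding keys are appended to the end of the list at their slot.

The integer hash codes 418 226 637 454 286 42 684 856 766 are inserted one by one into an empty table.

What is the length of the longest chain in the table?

5

418 -> bucket 4
226 -> bucket 4 (collision)
637 -> bucket 1
454 -> bucket 4 (collision)
286 -> bucket 4 (collision)
42 -> bucket 0
684 -> bucket 6
856 -> bucket 10
766 -> bucket 4 (collision)
Final buckets:
0: 42
1: 637
2: .
3: .
4: 418 -> 226 -> 454 -> 286 -> 766
5: .
6: 684
7: .
8: .
9: .
10: 856
11: .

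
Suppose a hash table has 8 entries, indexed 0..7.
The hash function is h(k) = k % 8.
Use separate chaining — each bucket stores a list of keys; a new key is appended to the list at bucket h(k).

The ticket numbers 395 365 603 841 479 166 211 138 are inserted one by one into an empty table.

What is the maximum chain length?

395 -> bucket 3
365 -> bucket 5
603 -> bucket 3 (collision)
841 -> bucket 1
479 -> bucket 7
166 -> bucket 6
211 -> bucket 3 (collision)
138 -> bucket 2
Final buckets:
0: ∅
1: 841
2: 138
3: 395 -> 603 -> 211
4: ∅
5: 365
6: 166
7: 479

3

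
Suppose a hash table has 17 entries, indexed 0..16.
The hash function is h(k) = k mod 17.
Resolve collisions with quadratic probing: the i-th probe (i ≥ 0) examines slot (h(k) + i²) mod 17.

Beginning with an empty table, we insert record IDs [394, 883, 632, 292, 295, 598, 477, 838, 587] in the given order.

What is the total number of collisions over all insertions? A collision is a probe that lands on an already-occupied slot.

6

Insert 394: h=3, slot 3 empty -> index 3.
Insert 883: h=16, slot 16 empty -> index 16.
Insert 632: h=3, slot 3 occupied -> index 4.
Insert 292: h=3, slots 3,4 occupied -> index 7.
Insert 295: h=6, slot 6 empty -> index 6.
Insert 598: h=3, slots 3,4,7 occupied -> index 12.
Insert 477: h=1, slot 1 empty -> index 1.
Insert 838: h=5, slot 5 empty -> index 5.
Insert 587: h=9, slot 9 empty -> index 9.
Table: [., 477, ., 394, 632, 838, 295, 292, ., 587, ., ., 598, ., ., ., 883]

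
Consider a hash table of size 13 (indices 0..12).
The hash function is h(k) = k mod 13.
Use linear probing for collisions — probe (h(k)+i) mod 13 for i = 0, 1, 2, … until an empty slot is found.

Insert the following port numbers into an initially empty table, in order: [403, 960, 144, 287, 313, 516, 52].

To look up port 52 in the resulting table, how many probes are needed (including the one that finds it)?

Insert 403: h=0, slot 0 empty -> index 0.
Insert 960: h=11, slot 11 empty -> index 11.
Insert 144: h=1, slot 1 empty -> index 1.
Insert 287: h=1, slot 1 occupied -> index 2.
Insert 313: h=1, slots 1,2 occupied -> index 3.
Insert 516: h=9, slot 9 empty -> index 9.
Insert 52: h=0, slots 0,1,2,3 occupied -> index 4.
Table: [403, 144, 287, 313, 52, ∅, ∅, ∅, ∅, 516, ∅, 960, ∅]
Lookup 52: h=0, probe 0,1,2,3,4 → found at 4.

5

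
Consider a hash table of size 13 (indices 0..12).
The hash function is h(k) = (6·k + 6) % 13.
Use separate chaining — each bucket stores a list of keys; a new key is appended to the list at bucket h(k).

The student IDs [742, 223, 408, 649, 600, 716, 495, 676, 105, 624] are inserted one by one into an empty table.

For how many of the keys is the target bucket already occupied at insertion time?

Insert 742: h=12, bucket 12 empty -> new chain.
Insert 223: h=5, bucket 5 empty -> new chain.
Insert 408: h=10, bucket 10 empty -> new chain.
Insert 649: h=0, bucket 0 empty -> new chain.
Insert 600: h=5, bucket 5 nonempty -> append to chain.
Insert 716: h=12, bucket 12 nonempty -> append to chain.
Insert 495: h=12, bucket 12 nonempty -> append to chain.
Insert 676: h=6, bucket 6 empty -> new chain.
Insert 105: h=12, bucket 12 nonempty -> append to chain.
Insert 624: h=6, bucket 6 nonempty -> append to chain.
Final buckets:
0: 649
1: _
2: _
3: _
4: _
5: 223 -> 600
6: 676 -> 624
7: _
8: _
9: _
10: 408
11: _
12: 742 -> 716 -> 495 -> 105

5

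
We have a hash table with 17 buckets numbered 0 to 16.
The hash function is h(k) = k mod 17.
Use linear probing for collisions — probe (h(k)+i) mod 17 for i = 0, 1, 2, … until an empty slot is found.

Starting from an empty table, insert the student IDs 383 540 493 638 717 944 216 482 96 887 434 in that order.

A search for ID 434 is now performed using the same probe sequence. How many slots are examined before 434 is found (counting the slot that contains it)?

7

383: h=9 -> slot 9
540: h=13 -> slot 13
493: h=0 -> slot 0
638: h=9, probe 9,10 -> slot 10
717: h=3 -> slot 3
944: h=9, probe 9,10,11 -> slot 11
216: h=12 -> slot 12
482: h=6 -> slot 6
96: h=11, probe 11,12,13,14 -> slot 14
887: h=3, probe 3,4 -> slot 4
434: h=9, probe 9,10,11,12,13,14,15 -> slot 15
Table: [493, ∅, ∅, 717, 887, ∅, 482, ∅, ∅, 383, 638, 944, 216, 540, 96, 434, ∅]
Lookup 434: h=9, probe 9,10,11,12,13,14,15 → found at 15.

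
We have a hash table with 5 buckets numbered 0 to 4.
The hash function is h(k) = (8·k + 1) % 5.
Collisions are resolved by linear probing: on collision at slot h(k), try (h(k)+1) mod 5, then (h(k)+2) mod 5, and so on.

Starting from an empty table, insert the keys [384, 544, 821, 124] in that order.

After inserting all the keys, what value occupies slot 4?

544

Insert 384: h=3, slot 3 empty -> index 3.
Insert 544: h=3, slot 3 occupied -> index 4.
Insert 821: h=4, slot 4 occupied -> index 0.
Insert 124: h=3, slots 3,4,0 occupied -> index 1.
Table: [821, 124, ∅, 384, 544]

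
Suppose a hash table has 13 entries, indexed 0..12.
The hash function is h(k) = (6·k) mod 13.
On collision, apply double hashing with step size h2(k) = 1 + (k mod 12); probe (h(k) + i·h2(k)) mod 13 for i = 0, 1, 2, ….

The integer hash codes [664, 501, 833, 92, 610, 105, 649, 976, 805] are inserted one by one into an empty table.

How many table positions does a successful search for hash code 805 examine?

664: h=6 => slot 6
501: h=3 => slot 3
833: h=6, h2=6, probe 6,12 => slot 12
92: h=6, h2=9, probe 6,2 => slot 2
610: h=7 => slot 7
105: h=6, h2=10, probe 6,3,0 => slot 0
649: h=7, h2=2, probe 7,9 => slot 9
976: h=6, h2=5, probe 6,11 => slot 11
805: h=7, h2=2, probe 7,9,11,0,2,4 => slot 4
Table: [105, —, 92, 501, 805, —, 664, 610, —, 649, —, 976, 833]
Lookup 805: h=7, h2=2, probe 7,9,11,0,2,4 → found at 4.

6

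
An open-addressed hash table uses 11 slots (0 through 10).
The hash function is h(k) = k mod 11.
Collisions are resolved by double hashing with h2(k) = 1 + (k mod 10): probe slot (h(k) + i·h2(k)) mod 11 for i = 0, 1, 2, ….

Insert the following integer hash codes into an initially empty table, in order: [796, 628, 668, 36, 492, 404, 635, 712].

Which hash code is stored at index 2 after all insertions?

404

796 hashes to 4; slot 4 is free -> place at 4.
628 hashes to 1; slot 1 is free -> place at 1.
668 hashes to 8; slot 8 is free -> place at 8.
36 hashes to 3; slot 3 is free -> place at 3.
492 hashes to 8, h2=3; 8 taken -> place at 0.
404 hashes to 8, h2=5; 8 taken -> place at 2.
635 hashes to 8, h2=6; 8,3 taken -> place at 9.
712 hashes to 8, h2=3; 8,0,3 taken -> place at 6.
Table: [492, 628, 404, 36, 796, ., 712, ., 668, 635, .]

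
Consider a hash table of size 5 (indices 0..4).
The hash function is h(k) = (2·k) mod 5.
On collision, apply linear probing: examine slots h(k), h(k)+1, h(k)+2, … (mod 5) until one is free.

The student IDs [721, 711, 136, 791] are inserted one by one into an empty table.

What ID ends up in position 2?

Insert 721: h=2, slot 2 empty → index 2.
Insert 711: h=2, slot 2 occupied → index 3.
Insert 136: h=2, slots 2,3 occupied → index 4.
Insert 791: h=2, slots 2,3,4 occupied → index 0.
Table: [791, —, 721, 711, 136]

721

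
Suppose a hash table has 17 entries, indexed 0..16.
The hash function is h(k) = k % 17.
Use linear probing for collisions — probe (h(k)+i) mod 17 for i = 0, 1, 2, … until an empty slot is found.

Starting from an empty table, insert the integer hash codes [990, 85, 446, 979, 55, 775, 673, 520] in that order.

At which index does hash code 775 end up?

11

Insert 990: h=4, slot 4 empty => index 4.
Insert 85: h=0, slot 0 empty => index 0.
Insert 446: h=4, slot 4 occupied => index 5.
Insert 979: h=10, slot 10 empty => index 10.
Insert 55: h=4, slots 4,5 occupied => index 6.
Insert 775: h=10, slot 10 occupied => index 11.
Insert 673: h=10, slots 10,11 occupied => index 12.
Insert 520: h=10, slots 10,11,12 occupied => index 13.
Table: [85, —, —, —, 990, 446, 55, —, —, —, 979, 775, 673, 520, —, —, —]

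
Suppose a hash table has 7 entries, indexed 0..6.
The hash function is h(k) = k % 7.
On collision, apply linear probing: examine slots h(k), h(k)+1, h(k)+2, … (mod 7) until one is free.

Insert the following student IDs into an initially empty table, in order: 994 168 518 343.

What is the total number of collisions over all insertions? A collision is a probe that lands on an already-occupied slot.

994 hashes to 0; slot 0 is free → place at 0.
168 hashes to 0; 0 taken → place at 1.
518 hashes to 0; 0,1 taken → place at 2.
343 hashes to 0; 0,1,2 taken → place at 3.
Table: [994, 168, 518, 343, ., ., .]

6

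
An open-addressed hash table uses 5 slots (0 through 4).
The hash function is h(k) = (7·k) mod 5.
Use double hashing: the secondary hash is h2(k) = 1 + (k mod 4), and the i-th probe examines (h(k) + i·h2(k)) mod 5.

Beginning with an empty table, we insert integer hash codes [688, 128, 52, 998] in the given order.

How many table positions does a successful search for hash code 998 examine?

4

688: h=1 → slot 1
128: h=1, h2=1, probe 1,2 → slot 2
52: h=4 → slot 4
998: h=1, h2=3, probe 1,4,2,0 → slot 0
Table: [998, 688, 128, _, 52]
Lookup 998: h=1, h2=3, probe 1,4,2,0 → found at 0.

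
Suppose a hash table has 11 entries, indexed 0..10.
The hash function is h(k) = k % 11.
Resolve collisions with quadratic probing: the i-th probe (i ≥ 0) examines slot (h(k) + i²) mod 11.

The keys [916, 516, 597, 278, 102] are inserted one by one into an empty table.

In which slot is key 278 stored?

7

Insert 916: h=3, slot 3 empty => index 3.
Insert 516: h=10, slot 10 empty => index 10.
Insert 597: h=3, slot 3 occupied => index 4.
Insert 278: h=3, slots 3,4 occupied => index 7.
Insert 102: h=3, slots 3,4,7 occupied => index 1.
Table: [—, 102, —, 916, 597, —, —, 278, —, —, 516]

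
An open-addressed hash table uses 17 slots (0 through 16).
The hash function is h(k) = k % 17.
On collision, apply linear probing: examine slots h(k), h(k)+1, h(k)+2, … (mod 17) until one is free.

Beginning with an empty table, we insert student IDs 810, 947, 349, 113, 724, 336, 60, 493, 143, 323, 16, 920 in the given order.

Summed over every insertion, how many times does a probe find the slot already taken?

10

810 hashes to 11; slot 11 is free => place at 11.
947 hashes to 12; slot 12 is free => place at 12.
349 hashes to 9; slot 9 is free => place at 9.
113 hashes to 11; 11,12 taken => place at 13.
724 hashes to 10; slot 10 is free => place at 10.
336 hashes to 13; 13 taken => place at 14.
60 hashes to 9; 9,10,11,12,13,14 taken => place at 15.
493 hashes to 0; slot 0 is free => place at 0.
143 hashes to 7; slot 7 is free => place at 7.
323 hashes to 0; 0 taken => place at 1.
16 hashes to 16; slot 16 is free => place at 16.
920 hashes to 2; slot 2 is free => place at 2.
Table: [493, 323, 920, _, _, _, _, 143, _, 349, 724, 810, 947, 113, 336, 60, 16]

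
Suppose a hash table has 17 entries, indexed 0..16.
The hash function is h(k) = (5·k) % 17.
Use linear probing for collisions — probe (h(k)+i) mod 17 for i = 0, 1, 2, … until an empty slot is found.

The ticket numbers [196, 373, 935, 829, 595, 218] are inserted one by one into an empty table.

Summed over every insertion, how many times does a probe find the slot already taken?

196: h=11 → slot 11
373: h=12 → slot 12
935: h=0 → slot 0
829: h=14 → slot 14
595: h=0, probe 0,1 → slot 1
218: h=2 → slot 2
Table: [935, 595, 218, -, -, -, -, -, -, -, -, 196, 373, -, 829, -, -]

1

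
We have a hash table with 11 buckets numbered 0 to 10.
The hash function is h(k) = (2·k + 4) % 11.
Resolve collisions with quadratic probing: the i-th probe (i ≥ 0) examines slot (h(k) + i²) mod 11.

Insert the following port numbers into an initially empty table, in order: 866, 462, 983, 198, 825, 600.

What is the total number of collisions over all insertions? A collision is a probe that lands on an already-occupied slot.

4

866: h=9 → slot 9
462: h=4 → slot 4
983: h=1 → slot 1
198: h=4, probe 4,5 → slot 5
825: h=4, probe 4,5,8 → slot 8
600: h=5, probe 5,6 → slot 6
Table: [—, 983, —, —, 462, 198, 600, —, 825, 866, —]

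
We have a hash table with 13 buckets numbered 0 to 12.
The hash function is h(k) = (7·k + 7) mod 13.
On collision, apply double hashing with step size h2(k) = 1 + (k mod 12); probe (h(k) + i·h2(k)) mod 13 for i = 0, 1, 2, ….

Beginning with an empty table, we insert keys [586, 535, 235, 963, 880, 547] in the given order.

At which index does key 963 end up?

586 hashes to 1; slot 1 is free -> place at 1.
535 hashes to 8; slot 8 is free -> place at 8.
235 hashes to 1, h2=8; 1 taken -> place at 9.
963 hashes to 1, h2=4; 1 taken -> place at 5.
880 hashes to 5, h2=5; 5 taken -> place at 10.
547 hashes to 1, h2=8; 1,9 taken -> place at 4.
Table: [-, 586, -, -, 547, 963, -, -, 535, 235, 880, -, -]

5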